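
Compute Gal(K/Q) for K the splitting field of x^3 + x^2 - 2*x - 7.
Gal(K/Q) = S_3 (symmetric group of order 6)

Compute the discriminant of x^3 + (1)*x^2 + (-2)*x + (-7): Δ = -1007. Since Δ is not a rational square, the Galois group is not contained in A_3; it must be the full S_3 (irreducibility of the cubic rules out anything smaller).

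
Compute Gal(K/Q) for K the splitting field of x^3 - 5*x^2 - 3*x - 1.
Gal(K/Q) = S_3 (symmetric group of order 6)

Compute the discriminant of x^3 + (-5)*x^2 + (-3)*x + (-1): Δ = -464. Since Δ is not a rational square, the Galois group is not contained in A_3; it must be the full S_3 (irreducibility of the cubic rules out anything smaller).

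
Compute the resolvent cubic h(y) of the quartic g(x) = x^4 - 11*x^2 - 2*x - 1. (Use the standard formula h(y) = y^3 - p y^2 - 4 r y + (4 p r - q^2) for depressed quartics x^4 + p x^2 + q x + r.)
h(y) = y^3 + 11*y^2 + 4*y + 40

Identify coefficients: p = -11, q = -2, r = -1.
Plug into h(y) = y^3 - p y^2 - 4 r y + (4 p r - q^2):
  h(y) = y^3 - (-11) y^2 - 4*(-1) y + (4*(-11)*(-1) - (-2)^2)
       = y^3 + (11) y^2 + (4) y + (40).
Simplifying: h(y) = y^3 + 11*y^2 + 4*y + 40.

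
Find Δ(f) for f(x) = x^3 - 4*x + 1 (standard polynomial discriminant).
Δ = 229

For a depressed cubic x^3 + p x + q the discriminant is Δ = -4 p^3 - 27 q^2 = -4*(-4)^3 - 27*(1)^2 = 256 - 27 = 229.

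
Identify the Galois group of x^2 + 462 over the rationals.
Gal(K/Q) = Z/2Z (cyclic of order 2)

x^2 + 462 is irreducible over Q since -462 is not a rational square. The splitting field Q(sqrt(-462)) has degree 2 over Q, and its unique nontrivial automorphism is sqrt(-462) ↦ -sqrt(-462). Hence Gal(Q(sqrt(-462))/Q) = Z/2Z.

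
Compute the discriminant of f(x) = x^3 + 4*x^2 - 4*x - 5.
Δ = 2557

For x^3 + a x^2 + b x + c the discriminant is Δ = 18 a b c - 4 a^3 c + a^2 b^2 - 4 b^3 - 27 c^2.
Plug a = 4, b = -4, c = -5:
  18*(4)*(-4)*(-5) - 4*(4)^3*(-5) + (4)^2*(-4)^2 - 4*(-4)^3 - 27*(-5)^2
  = 1440 + (1280) + 256 + (256) + (-675)
  = 2557.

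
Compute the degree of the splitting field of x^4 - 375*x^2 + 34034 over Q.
[K:Q] = 4

f factors as (x^2 - 221)(x^2 - 154); the splitting field is K = Q(sqrt(221), sqrt(154)). Since 221, 154, and 34034 are all non-squares in Q, the three subfields Q(sqrt(221)), Q(sqrt(154)), Q(sqrt(34034)) are distinct degree-2 extensions, so [K:Q] = 4 (Klein four Galois group).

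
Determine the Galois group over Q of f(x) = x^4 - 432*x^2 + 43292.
Gal(K/Q) = V_4 (Klein four-group, Z/2Z × Z/2Z)

f factors as (x^2 - 274)(x^2 - 158), so the splitting field is K = Q(sqrt(274), sqrt(158)). The elements 274, 158, 43292 are all non-squares in Q, so sqrt(274) and sqrt(158) generate independent quadratic extensions. Thus [K:Q] = 4 and Gal(K/Q) is generated by the two order-2 automorphisms sqrt(274) ↦ -sqrt(274) and sqrt(158) ↦ -sqrt(158), giving V_4.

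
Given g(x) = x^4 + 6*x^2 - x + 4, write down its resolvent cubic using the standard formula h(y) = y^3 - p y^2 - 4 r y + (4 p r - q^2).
h(y) = y^3 - 6*y^2 - 16*y + 95

Identify coefficients: p = 6, q = -1, r = 4.
Plug into h(y) = y^3 - p y^2 - 4 r y + (4 p r - q^2):
  h(y) = y^3 - (6) y^2 - 4*(4) y + (4*(6)*(4) - (-1)^2)
       = y^3 + (-6) y^2 + (-16) y + (95).
Simplifying: h(y) = y^3 - 6*y^2 - 16*y + 95.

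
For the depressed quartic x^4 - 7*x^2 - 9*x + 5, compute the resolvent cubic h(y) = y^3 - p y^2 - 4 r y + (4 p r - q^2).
h(y) = y^3 + 7*y^2 - 20*y - 221

Identify coefficients: p = -7, q = -9, r = 5.
Plug into h(y) = y^3 - p y^2 - 4 r y + (4 p r - q^2):
  h(y) = y^3 - (-7) y^2 - 4*(5) y + (4*(-7)*(5) - (-9)^2)
       = y^3 + (7) y^2 + (-20) y + (-221).
Simplifying: h(y) = y^3 + 7*y^2 - 20*y - 221.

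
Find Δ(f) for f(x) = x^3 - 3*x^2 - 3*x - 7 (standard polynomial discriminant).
Δ = -3024

For x^3 + a x^2 + b x + c the discriminant is Δ = 18 a b c - 4 a^3 c + a^2 b^2 - 4 b^3 - 27 c^2.
Plug a = -3, b = -3, c = -7:
  18*(-3)*(-3)*(-7) - 4*(-3)^3*(-7) + (-3)^2*(-3)^2 - 4*(-3)^3 - 27*(-7)^2
  = -1134 + (-756) + 81 + (108) + (-1323)
  = -3024.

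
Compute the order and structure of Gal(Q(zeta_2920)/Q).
|Gal(Q(zeta_2920)/Q)| = phi(2920) = 1152; group ≅ (Z/2920Z)^* ≅ Z/2Z × Z/2Z × Z/4Z × Z/72Z

The n-th cyclotomic polynomial Φ_2920(x) is the minimal polynomial of zeta_2920 over Q and has degree phi(2920) = 1152. So Q(zeta_2920) is a degree-1152 Galois extension with Galois group (Z/2920Z)^*. By CRT, (Z/2920Z)^* ≅ (Z/8Z)^* × (Z/5Z)^* × (Z/73Z)^*. Each prime-power unit group is (Z/8Z)^* ≅ Z/2Z × Z/2Z; (Z/5Z)^* ≅ Z/4Z; (Z/73Z)^* ≅ Z/72Z. Hence Gal(Q(zeta_2920)/Q) ≅ Z/2Z × Z/2Z × Z/4Z × Z/72Z.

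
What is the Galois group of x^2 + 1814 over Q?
Gal(K/Q) = Z/2Z (cyclic of order 2)

x^2 + 1814 is irreducible over Q since -1814 is not a rational square. The splitting field Q(sqrt(-1814)) has degree 2 over Q, and its unique nontrivial automorphism is sqrt(-1814) ↦ -sqrt(-1814). Hence Gal(Q(sqrt(-1814))/Q) = Z/2Z.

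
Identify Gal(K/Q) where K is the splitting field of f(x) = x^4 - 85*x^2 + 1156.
Gal(K/Q) = Z/2Z (cyclic of order 2)

f factors as (x^2 - 17)(x^2 - 68), so the splitting field is K = Q(sqrt(17), sqrt(68)). The squarefree part of 17 is 17 and the squarefree part of 68 is also 17, so sqrt(17) and sqrt(68) are both rational multiples of sqrt(17). Hence Q(sqrt(17)) = Q(sqrt(68)) = Q(sqrt(17)), and the splitting field collapses to a single degree-2 extension with Galois group Z/2Z.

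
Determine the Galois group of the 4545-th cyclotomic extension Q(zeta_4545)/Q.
|Gal(Q(zeta_4545)/Q)| = phi(4545) = 2400; group ≅ (Z/4545Z)^* ≅ Z/4Z × Z/6Z × Z/100Z

The n-th cyclotomic polynomial Φ_4545(x) is the minimal polynomial of zeta_4545 over Q and has degree phi(4545) = 2400. So Q(zeta_4545) is a degree-2400 Galois extension with Galois group (Z/4545Z)^*. By CRT, (Z/4545Z)^* ≅ (Z/9Z)^* × (Z/5Z)^* × (Z/101Z)^*. Each prime-power unit group is (Z/9Z)^* ≅ Z/6Z; (Z/5Z)^* ≅ Z/4Z; (Z/101Z)^* ≅ Z/100Z. Hence Gal(Q(zeta_4545)/Q) ≅ Z/4Z × Z/6Z × Z/100Z.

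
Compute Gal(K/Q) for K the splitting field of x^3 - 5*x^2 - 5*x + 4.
Gal(K/Q) = S_3 (symmetric group of order 6)

Compute the discriminant of x^3 + (-5)*x^2 + (-5)*x + (4): Δ = 4493. Since Δ is not a rational square, the Galois group is not contained in A_3; it must be the full S_3 (irreducibility of the cubic rules out anything smaller).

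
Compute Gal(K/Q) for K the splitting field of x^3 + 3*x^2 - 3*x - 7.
Gal(K/Q) = S_3 (symmetric group of order 6)

Compute the discriminant of x^3 + (3)*x^2 + (-3)*x + (-7): Δ = 756. Since Δ is not a rational square, the Galois group is not contained in A_3; it must be the full S_3 (irreducibility of the cubic rules out anything smaller).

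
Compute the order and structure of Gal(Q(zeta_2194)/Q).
|Gal(Q(zeta_2194)/Q)| = phi(2194) = 1096; group ≅ (Z/2194Z)^* ≅ Z/1096Z

The n-th cyclotomic polynomial Φ_2194(x) is the minimal polynomial of zeta_2194 over Q and has degree phi(2194) = 1096. So Q(zeta_2194) is a degree-1096 Galois extension with Galois group (Z/2194Z)^*. By CRT, (Z/2194Z)^* ≅ (Z/2Z)^* × (Z/1097Z)^*. Each prime-power unit group is (Z/2Z)^* ≅ trivial group (order 1); (Z/1097Z)^* ≅ Z/1096Z. Hence Gal(Q(zeta_2194)/Q) ≅ Z/1096Z.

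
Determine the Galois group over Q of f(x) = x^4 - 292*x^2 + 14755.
Gal(K/Q) = V_4 (Klein four-group, Z/2Z × Z/2Z)

f factors as (x^2 - 65)(x^2 - 227), so the splitting field is K = Q(sqrt(65), sqrt(227)). The elements 65, 227, 14755 are all non-squares in Q, so sqrt(65) and sqrt(227) generate independent quadratic extensions. Thus [K:Q] = 4 and Gal(K/Q) is generated by the two order-2 automorphisms sqrt(65) ↦ -sqrt(65) and sqrt(227) ↦ -sqrt(227), giving V_4.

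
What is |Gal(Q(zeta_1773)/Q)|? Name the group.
|Gal(Q(zeta_1773)/Q)| = phi(1773) = 1176; group ≅ (Z/1773Z)^* ≅ Z/6Z × Z/196Z

The n-th cyclotomic polynomial Φ_1773(x) is the minimal polynomial of zeta_1773 over Q and has degree phi(1773) = 1176. So Q(zeta_1773) is a degree-1176 Galois extension with Galois group (Z/1773Z)^*. By CRT, (Z/1773Z)^* ≅ (Z/9Z)^* × (Z/197Z)^*. Each prime-power unit group is (Z/9Z)^* ≅ Z/6Z; (Z/197Z)^* ≅ Z/196Z. Hence Gal(Q(zeta_1773)/Q) ≅ Z/6Z × Z/196Z.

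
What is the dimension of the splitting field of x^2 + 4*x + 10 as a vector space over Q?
[K:Q] = 2

The discriminant of x^2 + (4)*x + (10) is b^2 - 4c = 16 - (40) = -24. Since -24 is not a perfect square in Q, the polynomial is irreducible over Q. Its two roots generate a degree-2 extension, so [K:Q] = 2.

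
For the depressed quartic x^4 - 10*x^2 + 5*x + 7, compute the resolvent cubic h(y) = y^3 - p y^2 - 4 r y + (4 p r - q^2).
h(y) = y^3 + 10*y^2 - 28*y - 305

Identify coefficients: p = -10, q = 5, r = 7.
Plug into h(y) = y^3 - p y^2 - 4 r y + (4 p r - q^2):
  h(y) = y^3 - (-10) y^2 - 4*(7) y + (4*(-10)*(7) - (5)^2)
       = y^3 + (10) y^2 + (-28) y + (-305).
Simplifying: h(y) = y^3 + 10*y^2 - 28*y - 305.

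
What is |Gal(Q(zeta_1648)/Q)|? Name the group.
|Gal(Q(zeta_1648)/Q)| = phi(1648) = 816; group ≅ (Z/1648Z)^* ≅ Z/2Z × Z/4Z × Z/102Z

The n-th cyclotomic polynomial Φ_1648(x) is the minimal polynomial of zeta_1648 over Q and has degree phi(1648) = 816. So Q(zeta_1648) is a degree-816 Galois extension with Galois group (Z/1648Z)^*. By CRT, (Z/1648Z)^* ≅ (Z/16Z)^* × (Z/103Z)^*. Each prime-power unit group is (Z/16Z)^* ≅ Z/2Z × Z/4Z; (Z/103Z)^* ≅ Z/102Z. Hence Gal(Q(zeta_1648)/Q) ≅ Z/2Z × Z/4Z × Z/102Z.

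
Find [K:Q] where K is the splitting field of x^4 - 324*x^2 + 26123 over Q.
[K:Q] = 4

f factors as (x^2 - 151)(x^2 - 173); the splitting field is K = Q(sqrt(151), sqrt(173)). Since 151, 173, and 26123 are all non-squares in Q, the three subfields Q(sqrt(151)), Q(sqrt(173)), Q(sqrt(26123)) are distinct degree-2 extensions, so [K:Q] = 4 (Klein four Galois group).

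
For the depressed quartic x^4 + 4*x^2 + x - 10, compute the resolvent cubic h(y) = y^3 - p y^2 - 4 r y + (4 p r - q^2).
h(y) = y^3 - 4*y^2 + 40*y - 161

Identify coefficients: p = 4, q = 1, r = -10.
Plug into h(y) = y^3 - p y^2 - 4 r y + (4 p r - q^2):
  h(y) = y^3 - (4) y^2 - 4*(-10) y + (4*(4)*(-10) - (1)^2)
       = y^3 + (-4) y^2 + (40) y + (-161).
Simplifying: h(y) = y^3 - 4*y^2 + 40*y - 161.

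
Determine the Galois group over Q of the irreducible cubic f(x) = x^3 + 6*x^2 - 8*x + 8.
Gal(K/Q) = S_3 (symmetric group of order 6)

Compute the discriminant of x^3 + (6)*x^2 + (-8)*x + (8): Δ = -11200. Since Δ is not a rational square, the Galois group is not contained in A_3; it must be the full S_3 (irreducibility of the cubic rules out anything smaller).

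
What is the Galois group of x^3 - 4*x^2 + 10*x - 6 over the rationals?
Gal(K/Q) = S_3 (symmetric group of order 6)

Compute the discriminant of x^3 + (-4)*x^2 + (10)*x + (-6): Δ = -588. Since Δ is not a rational square, the Galois group is not contained in A_3; it must be the full S_3 (irreducibility of the cubic rules out anything smaller).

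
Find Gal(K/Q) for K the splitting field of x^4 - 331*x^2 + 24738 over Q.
Gal(K/Q) = V_4 (Klein four-group, Z/2Z × Z/2Z)

f factors as (x^2 - 114)(x^2 - 217), so the splitting field is K = Q(sqrt(114), sqrt(217)). The elements 114, 217, 24738 are all non-squares in Q, so sqrt(114) and sqrt(217) generate independent quadratic extensions. Thus [K:Q] = 4 and Gal(K/Q) is generated by the two order-2 automorphisms sqrt(114) ↦ -sqrt(114) and sqrt(217) ↦ -sqrt(217), giving V_4.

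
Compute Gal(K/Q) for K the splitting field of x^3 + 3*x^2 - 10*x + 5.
Gal(K/Q) = S_3 (symmetric group of order 6)

Compute the discriminant of x^3 + (3)*x^2 + (-10)*x + (5): Δ = 985. Since Δ is not a rational square, the Galois group is not contained in A_3; it must be the full S_3 (irreducibility of the cubic rules out anything smaller).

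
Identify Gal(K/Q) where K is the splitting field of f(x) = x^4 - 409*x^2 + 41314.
Gal(K/Q) = V_4 (Klein four-group, Z/2Z × Z/2Z)

f factors as (x^2 - 182)(x^2 - 227), so the splitting field is K = Q(sqrt(182), sqrt(227)). The elements 182, 227, 41314 are all non-squares in Q, so sqrt(182) and sqrt(227) generate independent quadratic extensions. Thus [K:Q] = 4 and Gal(K/Q) is generated by the two order-2 automorphisms sqrt(182) ↦ -sqrt(182) and sqrt(227) ↦ -sqrt(227), giving V_4.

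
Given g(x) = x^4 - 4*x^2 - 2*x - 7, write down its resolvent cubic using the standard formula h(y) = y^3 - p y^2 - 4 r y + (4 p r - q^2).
h(y) = y^3 + 4*y^2 + 28*y + 108

Identify coefficients: p = -4, q = -2, r = -7.
Plug into h(y) = y^3 - p y^2 - 4 r y + (4 p r - q^2):
  h(y) = y^3 - (-4) y^2 - 4*(-7) y + (4*(-4)*(-7) - (-2)^2)
       = y^3 + (4) y^2 + (28) y + (108).
Simplifying: h(y) = y^3 + 4*y^2 + 28*y + 108.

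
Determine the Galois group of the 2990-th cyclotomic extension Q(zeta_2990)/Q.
|Gal(Q(zeta_2990)/Q)| = phi(2990) = 1056; group ≅ (Z/2990Z)^* ≅ Z/4Z × Z/12Z × Z/22Z

The n-th cyclotomic polynomial Φ_2990(x) is the minimal polynomial of zeta_2990 over Q and has degree phi(2990) = 1056. So Q(zeta_2990) is a degree-1056 Galois extension with Galois group (Z/2990Z)^*. By CRT, (Z/2990Z)^* ≅ (Z/2Z)^* × (Z/5Z)^* × (Z/13Z)^* × (Z/23Z)^*. Each prime-power unit group is (Z/2Z)^* ≅ trivial group (order 1); (Z/5Z)^* ≅ Z/4Z; (Z/13Z)^* ≅ Z/12Z; (Z/23Z)^* ≅ Z/22Z. Hence Gal(Q(zeta_2990)/Q) ≅ Z/4Z × Z/12Z × Z/22Z.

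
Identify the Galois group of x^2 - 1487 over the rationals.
Gal(K/Q) = Z/2Z (cyclic of order 2)

x^2 - 1487 is irreducible over Q since 1487 is not a rational square. The splitting field Q(sqrt(1487)) has degree 2 over Q, and its unique nontrivial automorphism is sqrt(1487) ↦ -sqrt(1487). Hence Gal(Q(sqrt(1487))/Q) = Z/2Z.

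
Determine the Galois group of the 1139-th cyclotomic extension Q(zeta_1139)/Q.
|Gal(Q(zeta_1139)/Q)| = phi(1139) = 1056; group ≅ (Z/1139Z)^* ≅ Z/16Z × Z/66Z

The n-th cyclotomic polynomial Φ_1139(x) is the minimal polynomial of zeta_1139 over Q and has degree phi(1139) = 1056. So Q(zeta_1139) is a degree-1056 Galois extension with Galois group (Z/1139Z)^*. By CRT, (Z/1139Z)^* ≅ (Z/17Z)^* × (Z/67Z)^*. Each prime-power unit group is (Z/17Z)^* ≅ Z/16Z; (Z/67Z)^* ≅ Z/66Z. Hence Gal(Q(zeta_1139)/Q) ≅ Z/16Z × Z/66Z.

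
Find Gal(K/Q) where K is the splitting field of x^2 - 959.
Gal(K/Q) = Z/2Z (cyclic of order 2)

x^2 - 959 is irreducible over Q since 959 is not a rational square. The splitting field Q(sqrt(959)) has degree 2 over Q, and its unique nontrivial automorphism is sqrt(959) ↦ -sqrt(959). Hence Gal(Q(sqrt(959))/Q) = Z/2Z.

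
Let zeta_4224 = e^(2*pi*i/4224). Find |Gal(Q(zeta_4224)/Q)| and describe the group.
|Gal(Q(zeta_4224)/Q)| = phi(4224) = 1280; group ≅ (Z/4224Z)^* ≅ Z/2Z × Z/2Z × Z/10Z × Z/32Z

The n-th cyclotomic polynomial Φ_4224(x) is the minimal polynomial of zeta_4224 over Q and has degree phi(4224) = 1280. So Q(zeta_4224) is a degree-1280 Galois extension with Galois group (Z/4224Z)^*. By CRT, (Z/4224Z)^* ≅ (Z/128Z)^* × (Z/3Z)^* × (Z/11Z)^*. Each prime-power unit group is (Z/128Z)^* ≅ Z/2Z × Z/32Z; (Z/3Z)^* ≅ Z/2Z; (Z/11Z)^* ≅ Z/10Z. Hence Gal(Q(zeta_4224)/Q) ≅ Z/2Z × Z/2Z × Z/10Z × Z/32Z.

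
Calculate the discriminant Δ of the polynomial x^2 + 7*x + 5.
Δ = 29

For a quadratic a x^2 + b x + c the discriminant is Δ = b^2 - 4ac = (7)^2 - 4*(1)*(5) = 49 - (20) = 29.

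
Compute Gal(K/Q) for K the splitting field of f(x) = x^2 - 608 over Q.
Gal(K/Q) = Z/2Z (cyclic of order 2)

x^2 - 608 is irreducible over Q since 608 is not a rational square. The splitting field Q(sqrt(608)) has degree 2 over Q, and its unique nontrivial automorphism is sqrt(608) ↦ -sqrt(608). Hence Gal(Q(sqrt(608))/Q) = Z/2Z.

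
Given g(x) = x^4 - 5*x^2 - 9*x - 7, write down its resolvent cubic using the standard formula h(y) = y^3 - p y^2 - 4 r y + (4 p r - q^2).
h(y) = y^3 + 5*y^2 + 28*y + 59

Identify coefficients: p = -5, q = -9, r = -7.
Plug into h(y) = y^3 - p y^2 - 4 r y + (4 p r - q^2):
  h(y) = y^3 - (-5) y^2 - 4*(-7) y + (4*(-5)*(-7) - (-9)^2)
       = y^3 + (5) y^2 + (28) y + (59).
Simplifying: h(y) = y^3 + 5*y^2 + 28*y + 59.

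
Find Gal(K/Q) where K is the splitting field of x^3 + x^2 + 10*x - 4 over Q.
Gal(K/Q) = S_3 (symmetric group of order 6)

Compute the discriminant of x^3 + (1)*x^2 + (10)*x + (-4): Δ = -5036. Since Δ is not a rational square, the Galois group is not contained in A_3; it must be the full S_3 (irreducibility of the cubic rules out anything smaller).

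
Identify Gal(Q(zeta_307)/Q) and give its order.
|Gal(Q(zeta_307)/Q)| = phi(307) = 306; group ≅ (Z/307Z)^* ≅ Z/306Z

The n-th cyclotomic polynomial Φ_307(x) is the minimal polynomial of zeta_307 over Q and has degree phi(307) = 306. So Q(zeta_307) is a degree-306 Galois extension with Galois group (Z/307Z)^*. (Z/307Z)^* is cyclic since 307 is an odd prime power (or 4). Hence Gal(Q(zeta_307)/Q) ≅ Z/306Z.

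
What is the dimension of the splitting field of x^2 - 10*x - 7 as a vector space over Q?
[K:Q] = 2

The discriminant of x^2 + (-10)*x + (-7) is b^2 - 4c = 100 - (-28) = 128. Since 128 is not a perfect square in Q, the polynomial is irreducible over Q. Its two roots generate a degree-2 extension, so [K:Q] = 2.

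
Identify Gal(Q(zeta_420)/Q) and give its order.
|Gal(Q(zeta_420)/Q)| = phi(420) = 96; group ≅ (Z/420Z)^* ≅ Z/2Z × Z/2Z × Z/4Z × Z/6Z

The n-th cyclotomic polynomial Φ_420(x) is the minimal polynomial of zeta_420 over Q and has degree phi(420) = 96. So Q(zeta_420) is a degree-96 Galois extension with Galois group (Z/420Z)^*. By CRT, (Z/420Z)^* ≅ (Z/4Z)^* × (Z/3Z)^* × (Z/5Z)^* × (Z/7Z)^*. Each prime-power unit group is (Z/4Z)^* ≅ Z/2Z; (Z/3Z)^* ≅ Z/2Z; (Z/5Z)^* ≅ Z/4Z; (Z/7Z)^* ≅ Z/6Z. Hence Gal(Q(zeta_420)/Q) ≅ Z/2Z × Z/2Z × Z/4Z × Z/6Z.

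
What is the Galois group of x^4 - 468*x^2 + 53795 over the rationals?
Gal(K/Q) = V_4 (Klein four-group, Z/2Z × Z/2Z)

f factors as (x^2 - 203)(x^2 - 265), so the splitting field is K = Q(sqrt(203), sqrt(265)). The elements 203, 265, 53795 are all non-squares in Q, so sqrt(203) and sqrt(265) generate independent quadratic extensions. Thus [K:Q] = 4 and Gal(K/Q) is generated by the two order-2 automorphisms sqrt(203) ↦ -sqrt(203) and sqrt(265) ↦ -sqrt(265), giving V_4.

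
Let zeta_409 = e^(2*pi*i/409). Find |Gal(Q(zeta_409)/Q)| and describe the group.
|Gal(Q(zeta_409)/Q)| = phi(409) = 408; group ≅ (Z/409Z)^* ≅ Z/408Z

The n-th cyclotomic polynomial Φ_409(x) is the minimal polynomial of zeta_409 over Q and has degree phi(409) = 408. So Q(zeta_409) is a degree-408 Galois extension with Galois group (Z/409Z)^*. (Z/409Z)^* is cyclic since 409 is an odd prime power (or 4). Hence Gal(Q(zeta_409)/Q) ≅ Z/408Z.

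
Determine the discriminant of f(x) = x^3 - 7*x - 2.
Δ = 1264

For a depressed cubic x^3 + p x + q the discriminant is Δ = -4 p^3 - 27 q^2 = -4*(-7)^3 - 27*(-2)^2 = 1372 - 108 = 1264.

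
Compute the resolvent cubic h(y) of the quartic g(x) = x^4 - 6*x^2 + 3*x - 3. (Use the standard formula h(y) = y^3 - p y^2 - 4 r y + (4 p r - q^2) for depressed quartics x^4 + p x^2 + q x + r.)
h(y) = y^3 + 6*y^2 + 12*y + 63

Identify coefficients: p = -6, q = 3, r = -3.
Plug into h(y) = y^3 - p y^2 - 4 r y + (4 p r - q^2):
  h(y) = y^3 - (-6) y^2 - 4*(-3) y + (4*(-6)*(-3) - (3)^2)
       = y^3 + (6) y^2 + (12) y + (63).
Simplifying: h(y) = y^3 + 6*y^2 + 12*y + 63.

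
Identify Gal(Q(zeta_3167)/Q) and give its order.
|Gal(Q(zeta_3167)/Q)| = phi(3167) = 3166; group ≅ (Z/3167Z)^* ≅ Z/3166Z

The n-th cyclotomic polynomial Φ_3167(x) is the minimal polynomial of zeta_3167 over Q and has degree phi(3167) = 3166. So Q(zeta_3167) is a degree-3166 Galois extension with Galois group (Z/3167Z)^*. (Z/3167Z)^* is cyclic since 3167 is an odd prime power (or 4). Hence Gal(Q(zeta_3167)/Q) ≅ Z/3166Z.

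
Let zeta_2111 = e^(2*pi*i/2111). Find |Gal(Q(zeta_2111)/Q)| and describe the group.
|Gal(Q(zeta_2111)/Q)| = phi(2111) = 2110; group ≅ (Z/2111Z)^* ≅ Z/2110Z

The n-th cyclotomic polynomial Φ_2111(x) is the minimal polynomial of zeta_2111 over Q and has degree phi(2111) = 2110. So Q(zeta_2111) is a degree-2110 Galois extension with Galois group (Z/2111Z)^*. (Z/2111Z)^* is cyclic since 2111 is an odd prime power (or 4). Hence Gal(Q(zeta_2111)/Q) ≅ Z/2110Z.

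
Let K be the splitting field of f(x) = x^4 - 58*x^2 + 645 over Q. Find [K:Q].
[K:Q] = 4

f factors as (x^2 - 43)(x^2 - 15); the splitting field is K = Q(sqrt(43), sqrt(15)). Since 43, 15, and 645 are all non-squares in Q, the three subfields Q(sqrt(43)), Q(sqrt(15)), Q(sqrt(645)) are distinct degree-2 extensions, so [K:Q] = 4 (Klein four Galois group).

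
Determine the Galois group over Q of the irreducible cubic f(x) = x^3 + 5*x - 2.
Gal(K/Q) = S_3 (symmetric group of order 6)

Compute the discriminant of x^3 + (0)*x^2 + (5)*x + (-2): Δ = -608. Since Δ is not a rational square, the Galois group is not contained in A_3; it must be the full S_3 (irreducibility of the cubic rules out anything smaller).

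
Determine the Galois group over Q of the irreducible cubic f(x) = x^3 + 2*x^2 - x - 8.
Gal(K/Q) = S_3 (symmetric group of order 6)

Compute the discriminant of x^3 + (2)*x^2 + (-1)*x + (-8): Δ = -1176. Since Δ is not a rational square, the Galois group is not contained in A_3; it must be the full S_3 (irreducibility of the cubic rules out anything smaller).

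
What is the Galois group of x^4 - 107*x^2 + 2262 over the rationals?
Gal(K/Q) = V_4 (Klein four-group, Z/2Z × Z/2Z)

f factors as (x^2 - 78)(x^2 - 29), so the splitting field is K = Q(sqrt(78), sqrt(29)). The elements 78, 29, 2262 are all non-squares in Q, so sqrt(78) and sqrt(29) generate independent quadratic extensions. Thus [K:Q] = 4 and Gal(K/Q) is generated by the two order-2 automorphisms sqrt(78) ↦ -sqrt(78) and sqrt(29) ↦ -sqrt(29), giving V_4.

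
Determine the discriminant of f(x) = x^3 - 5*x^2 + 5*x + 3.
Δ = 32

For x^3 + a x^2 + b x + c the discriminant is Δ = 18 a b c - 4 a^3 c + a^2 b^2 - 4 b^3 - 27 c^2.
Plug a = -5, b = 5, c = 3:
  18*(-5)*(5)*(3) - 4*(-5)^3*(3) + (-5)^2*(5)^2 - 4*(5)^3 - 27*(3)^2
  = -1350 + (1500) + 625 + (-500) + (-243)
  = 32.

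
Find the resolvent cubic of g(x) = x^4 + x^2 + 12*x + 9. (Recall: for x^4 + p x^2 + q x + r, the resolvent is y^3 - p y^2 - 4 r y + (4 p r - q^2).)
h(y) = y^3 - y^2 - 36*y - 108

Identify coefficients: p = 1, q = 12, r = 9.
Plug into h(y) = y^3 - p y^2 - 4 r y + (4 p r - q^2):
  h(y) = y^3 - (1) y^2 - 4*(9) y + (4*(1)*(9) - (12)^2)
       = y^3 + (-1) y^2 + (-36) y + (-108).
Simplifying: h(y) = y^3 - y^2 - 36*y - 108.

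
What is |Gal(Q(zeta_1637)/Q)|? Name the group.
|Gal(Q(zeta_1637)/Q)| = phi(1637) = 1636; group ≅ (Z/1637Z)^* ≅ Z/1636Z

The n-th cyclotomic polynomial Φ_1637(x) is the minimal polynomial of zeta_1637 over Q and has degree phi(1637) = 1636. So Q(zeta_1637) is a degree-1636 Galois extension with Galois group (Z/1637Z)^*. (Z/1637Z)^* is cyclic since 1637 is an odd prime power (or 4). Hence Gal(Q(zeta_1637)/Q) ≅ Z/1636Z.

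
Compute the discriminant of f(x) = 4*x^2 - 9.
Δ = 144

For a quadratic a x^2 + b x + c the discriminant is Δ = b^2 - 4ac = (0)^2 - 4*(4)*(-9) = 0 - (-144) = 144.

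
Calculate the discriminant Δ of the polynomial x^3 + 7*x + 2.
Δ = -1480

For a depressed cubic x^3 + p x + q the discriminant is Δ = -4 p^3 - 27 q^2 = -4*(7)^3 - 27*(2)^2 = -1372 - 108 = -1480.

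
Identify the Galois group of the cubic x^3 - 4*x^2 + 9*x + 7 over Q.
Gal(K/Q) = S_3 (symmetric group of order 6)

Compute the discriminant of x^3 + (-4)*x^2 + (9)*x + (7): Δ = -5687. Since Δ is not a rational square, the Galois group is not contained in A_3; it must be the full S_3 (irreducibility of the cubic rules out anything smaller).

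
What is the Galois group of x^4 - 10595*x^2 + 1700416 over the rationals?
Gal(K/Q) = Z/2Z (cyclic of order 2)

f factors as (x^2 - 10432)(x^2 - 163), so the splitting field is K = Q(sqrt(10432), sqrt(163)). The squarefree part of 10432 is 163 and the squarefree part of 163 is also 163, so sqrt(10432) and sqrt(163) are both rational multiples of sqrt(163). Hence Q(sqrt(10432)) = Q(sqrt(163)) = Q(sqrt(163)), and the splitting field collapses to a single degree-2 extension with Galois group Z/2Z.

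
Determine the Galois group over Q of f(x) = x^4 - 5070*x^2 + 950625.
Gal(K/Q) = Z/2Z (cyclic of order 2)

f factors as (x^2 - 195)(x^2 - 4875), so the splitting field is K = Q(sqrt(195), sqrt(4875)). The squarefree part of 195 is 195 and the squarefree part of 4875 is also 195, so sqrt(195) and sqrt(4875) are both rational multiples of sqrt(195). Hence Q(sqrt(195)) = Q(sqrt(4875)) = Q(sqrt(195)), and the splitting field collapses to a single degree-2 extension with Galois group Z/2Z.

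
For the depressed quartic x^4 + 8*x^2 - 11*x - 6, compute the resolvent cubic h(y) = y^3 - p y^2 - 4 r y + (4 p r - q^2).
h(y) = y^3 - 8*y^2 + 24*y - 313

Identify coefficients: p = 8, q = -11, r = -6.
Plug into h(y) = y^3 - p y^2 - 4 r y + (4 p r - q^2):
  h(y) = y^3 - (8) y^2 - 4*(-6) y + (4*(8)*(-6) - (-11)^2)
       = y^3 + (-8) y^2 + (24) y + (-313).
Simplifying: h(y) = y^3 - 8*y^2 + 24*y - 313.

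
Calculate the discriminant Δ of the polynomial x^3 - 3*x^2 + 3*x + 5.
Δ = -972

For x^3 + a x^2 + b x + c the discriminant is Δ = 18 a b c - 4 a^3 c + a^2 b^2 - 4 b^3 - 27 c^2.
Plug a = -3, b = 3, c = 5:
  18*(-3)*(3)*(5) - 4*(-3)^3*(5) + (-3)^2*(3)^2 - 4*(3)^3 - 27*(5)^2
  = -810 + (540) + 81 + (-108) + (-675)
  = -972.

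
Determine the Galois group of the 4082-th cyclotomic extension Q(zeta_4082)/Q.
|Gal(Q(zeta_4082)/Q)| = phi(4082) = 1872; group ≅ (Z/4082Z)^* ≅ Z/12Z × Z/156Z

The n-th cyclotomic polynomial Φ_4082(x) is the minimal polynomial of zeta_4082 over Q and has degree phi(4082) = 1872. So Q(zeta_4082) is a degree-1872 Galois extension with Galois group (Z/4082Z)^*. By CRT, (Z/4082Z)^* ≅ (Z/2Z)^* × (Z/13Z)^* × (Z/157Z)^*. Each prime-power unit group is (Z/2Z)^* ≅ trivial group (order 1); (Z/13Z)^* ≅ Z/12Z; (Z/157Z)^* ≅ Z/156Z. Hence Gal(Q(zeta_4082)/Q) ≅ Z/12Z × Z/156Z.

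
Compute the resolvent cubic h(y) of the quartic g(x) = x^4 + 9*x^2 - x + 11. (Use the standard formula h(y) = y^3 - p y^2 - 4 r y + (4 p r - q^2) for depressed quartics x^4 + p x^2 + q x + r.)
h(y) = y^3 - 9*y^2 - 44*y + 395

Identify coefficients: p = 9, q = -1, r = 11.
Plug into h(y) = y^3 - p y^2 - 4 r y + (4 p r - q^2):
  h(y) = y^3 - (9) y^2 - 4*(11) y + (4*(9)*(11) - (-1)^2)
       = y^3 + (-9) y^2 + (-44) y + (395).
Simplifying: h(y) = y^3 - 9*y^2 - 44*y + 395.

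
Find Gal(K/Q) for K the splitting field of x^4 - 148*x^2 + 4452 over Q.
Gal(K/Q) = V_4 (Klein four-group, Z/2Z × Z/2Z)

f factors as (x^2 - 42)(x^2 - 106), so the splitting field is K = Q(sqrt(42), sqrt(106)). The elements 42, 106, 4452 are all non-squares in Q, so sqrt(42) and sqrt(106) generate independent quadratic extensions. Thus [K:Q] = 4 and Gal(K/Q) is generated by the two order-2 automorphisms sqrt(42) ↦ -sqrt(42) and sqrt(106) ↦ -sqrt(106), giving V_4.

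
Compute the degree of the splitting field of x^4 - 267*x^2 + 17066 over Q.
[K:Q] = 4

f factors as (x^2 - 161)(x^2 - 106); the splitting field is K = Q(sqrt(161), sqrt(106)). Since 161, 106, and 17066 are all non-squares in Q, the three subfields Q(sqrt(161)), Q(sqrt(106)), Q(sqrt(17066)) are distinct degree-2 extensions, so [K:Q] = 4 (Klein four Galois group).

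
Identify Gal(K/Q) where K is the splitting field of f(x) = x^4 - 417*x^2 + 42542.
Gal(K/Q) = V_4 (Klein four-group, Z/2Z × Z/2Z)

f factors as (x^2 - 239)(x^2 - 178), so the splitting field is K = Q(sqrt(239), sqrt(178)). The elements 239, 178, 42542 are all non-squares in Q, so sqrt(239) and sqrt(178) generate independent quadratic extensions. Thus [K:Q] = 4 and Gal(K/Q) is generated by the two order-2 automorphisms sqrt(239) ↦ -sqrt(239) and sqrt(178) ↦ -sqrt(178), giving V_4.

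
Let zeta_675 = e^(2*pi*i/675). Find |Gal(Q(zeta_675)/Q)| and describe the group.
|Gal(Q(zeta_675)/Q)| = phi(675) = 360; group ≅ (Z/675Z)^* ≅ Z/18Z × Z/20Z

The n-th cyclotomic polynomial Φ_675(x) is the minimal polynomial of zeta_675 over Q and has degree phi(675) = 360. So Q(zeta_675) is a degree-360 Galois extension with Galois group (Z/675Z)^*. By CRT, (Z/675Z)^* ≅ (Z/27Z)^* × (Z/25Z)^*. Each prime-power unit group is (Z/27Z)^* ≅ Z/18Z; (Z/25Z)^* ≅ Z/20Z. Hence Gal(Q(zeta_675)/Q) ≅ Z/18Z × Z/20Z.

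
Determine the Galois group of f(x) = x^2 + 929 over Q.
Gal(K/Q) = Z/2Z (cyclic of order 2)

x^2 + 929 is irreducible over Q since -929 is not a rational square. The splitting field Q(sqrt(-929)) has degree 2 over Q, and its unique nontrivial automorphism is sqrt(-929) ↦ -sqrt(-929). Hence Gal(Q(sqrt(-929))/Q) = Z/2Z.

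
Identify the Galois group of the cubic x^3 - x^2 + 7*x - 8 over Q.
Gal(K/Q) = S_3 (symmetric group of order 6)

Compute the discriminant of x^3 + (-1)*x^2 + (7)*x + (-8): Δ = -2075. Since Δ is not a rational square, the Galois group is not contained in A_3; it must be the full S_3 (irreducibility of the cubic rules out anything smaller).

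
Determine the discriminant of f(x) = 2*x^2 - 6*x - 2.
Δ = 52

For a quadratic a x^2 + b x + c the discriminant is Δ = b^2 - 4ac = (-6)^2 - 4*(2)*(-2) = 36 - (-16) = 52.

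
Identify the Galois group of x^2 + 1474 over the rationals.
Gal(K/Q) = Z/2Z (cyclic of order 2)

x^2 + 1474 is irreducible over Q since -1474 is not a rational square. The splitting field Q(sqrt(-1474)) has degree 2 over Q, and its unique nontrivial automorphism is sqrt(-1474) ↦ -sqrt(-1474). Hence Gal(Q(sqrt(-1474))/Q) = Z/2Z.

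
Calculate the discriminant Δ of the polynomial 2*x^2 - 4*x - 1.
Δ = 24

For a quadratic a x^2 + b x + c the discriminant is Δ = b^2 - 4ac = (-4)^2 - 4*(2)*(-1) = 16 - (-8) = 24.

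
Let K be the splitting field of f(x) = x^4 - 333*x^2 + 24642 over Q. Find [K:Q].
[K:Q] = 4

f factors as (x^2 - 111)(x^2 - 222); the splitting field is K = Q(sqrt(111), sqrt(222)). Since 111, 222, and 24642 are all non-squares in Q, the three subfields Q(sqrt(111)), Q(sqrt(222)), Q(sqrt(24642)) are distinct degree-2 extensions, so [K:Q] = 4 (Klein four Galois group).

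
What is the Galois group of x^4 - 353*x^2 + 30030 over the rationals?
Gal(K/Q) = V_4 (Klein four-group, Z/2Z × Z/2Z)

f factors as (x^2 - 210)(x^2 - 143), so the splitting field is K = Q(sqrt(210), sqrt(143)). The elements 210, 143, 30030 are all non-squares in Q, so sqrt(210) and sqrt(143) generate independent quadratic extensions. Thus [K:Q] = 4 and Gal(K/Q) is generated by the two order-2 automorphisms sqrt(210) ↦ -sqrt(210) and sqrt(143) ↦ -sqrt(143), giving V_4.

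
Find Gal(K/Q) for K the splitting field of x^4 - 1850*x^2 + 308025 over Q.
Gal(K/Q) = Z/2Z (cyclic of order 2)

f factors as (x^2 - 1665)(x^2 - 185), so the splitting field is K = Q(sqrt(1665), sqrt(185)). The squarefree part of 1665 is 185 and the squarefree part of 185 is also 185, so sqrt(1665) and sqrt(185) are both rational multiples of sqrt(185). Hence Q(sqrt(1665)) = Q(sqrt(185)) = Q(sqrt(185)), and the splitting field collapses to a single degree-2 extension with Galois group Z/2Z.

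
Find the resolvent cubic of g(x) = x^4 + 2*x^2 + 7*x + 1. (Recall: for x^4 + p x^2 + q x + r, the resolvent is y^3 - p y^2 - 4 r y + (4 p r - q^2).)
h(y) = y^3 - 2*y^2 - 4*y - 41

Identify coefficients: p = 2, q = 7, r = 1.
Plug into h(y) = y^3 - p y^2 - 4 r y + (4 p r - q^2):
  h(y) = y^3 - (2) y^2 - 4*(1) y + (4*(2)*(1) - (7)^2)
       = y^3 + (-2) y^2 + (-4) y + (-41).
Simplifying: h(y) = y^3 - 2*y^2 - 4*y - 41.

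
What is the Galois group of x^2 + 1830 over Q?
Gal(K/Q) = Z/2Z (cyclic of order 2)

x^2 + 1830 is irreducible over Q since -1830 is not a rational square. The splitting field Q(sqrt(-1830)) has degree 2 over Q, and its unique nontrivial automorphism is sqrt(-1830) ↦ -sqrt(-1830). Hence Gal(Q(sqrt(-1830))/Q) = Z/2Z.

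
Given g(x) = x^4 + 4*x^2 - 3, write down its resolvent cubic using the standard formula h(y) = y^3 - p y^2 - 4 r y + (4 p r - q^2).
h(y) = y^3 - 4*y^2 + 12*y - 48

Identify coefficients: p = 4, q = 0, r = -3.
Plug into h(y) = y^3 - p y^2 - 4 r y + (4 p r - q^2):
  h(y) = y^3 - (4) y^2 - 4*(-3) y + (4*(4)*(-3) - (0)^2)
       = y^3 + (-4) y^2 + (12) y + (-48).
Simplifying: h(y) = y^3 - 4*y^2 + 12*y - 48.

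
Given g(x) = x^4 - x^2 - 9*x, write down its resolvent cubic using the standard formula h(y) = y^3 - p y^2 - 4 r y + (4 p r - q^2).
h(y) = y^3 + y^2 - 81

Identify coefficients: p = -1, q = -9, r = 0.
Plug into h(y) = y^3 - p y^2 - 4 r y + (4 p r - q^2):
  h(y) = y^3 - (-1) y^2 - 4*(0) y + (4*(-1)*(0) - (-9)^2)
       = y^3 + (1) y^2 + (0) y + (-81).
Simplifying: h(y) = y^3 + y^2 - 81.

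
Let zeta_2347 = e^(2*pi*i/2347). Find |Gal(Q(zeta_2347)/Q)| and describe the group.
|Gal(Q(zeta_2347)/Q)| = phi(2347) = 2346; group ≅ (Z/2347Z)^* ≅ Z/2346Z

The n-th cyclotomic polynomial Φ_2347(x) is the minimal polynomial of zeta_2347 over Q and has degree phi(2347) = 2346. So Q(zeta_2347) is a degree-2346 Galois extension with Galois group (Z/2347Z)^*. (Z/2347Z)^* is cyclic since 2347 is an odd prime power (or 4). Hence Gal(Q(zeta_2347)/Q) ≅ Z/2346Z.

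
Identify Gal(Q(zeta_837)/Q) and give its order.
|Gal(Q(zeta_837)/Q)| = phi(837) = 540; group ≅ (Z/837Z)^* ≅ Z/18Z × Z/30Z

The n-th cyclotomic polynomial Φ_837(x) is the minimal polynomial of zeta_837 over Q and has degree phi(837) = 540. So Q(zeta_837) is a degree-540 Galois extension with Galois group (Z/837Z)^*. By CRT, (Z/837Z)^* ≅ (Z/27Z)^* × (Z/31Z)^*. Each prime-power unit group is (Z/27Z)^* ≅ Z/18Z; (Z/31Z)^* ≅ Z/30Z. Hence Gal(Q(zeta_837)/Q) ≅ Z/18Z × Z/30Z.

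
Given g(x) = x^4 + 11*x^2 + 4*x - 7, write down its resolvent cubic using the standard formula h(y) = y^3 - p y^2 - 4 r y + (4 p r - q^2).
h(y) = y^3 - 11*y^2 + 28*y - 324

Identify coefficients: p = 11, q = 4, r = -7.
Plug into h(y) = y^3 - p y^2 - 4 r y + (4 p r - q^2):
  h(y) = y^3 - (11) y^2 - 4*(-7) y + (4*(11)*(-7) - (4)^2)
       = y^3 + (-11) y^2 + (28) y + (-324).
Simplifying: h(y) = y^3 - 11*y^2 + 28*y - 324.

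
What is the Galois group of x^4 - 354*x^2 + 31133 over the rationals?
Gal(K/Q) = V_4 (Klein four-group, Z/2Z × Z/2Z)

f factors as (x^2 - 163)(x^2 - 191), so the splitting field is K = Q(sqrt(163), sqrt(191)). The elements 163, 191, 31133 are all non-squares in Q, so sqrt(163) and sqrt(191) generate independent quadratic extensions. Thus [K:Q] = 4 and Gal(K/Q) is generated by the two order-2 automorphisms sqrt(163) ↦ -sqrt(163) and sqrt(191) ↦ -sqrt(191), giving V_4.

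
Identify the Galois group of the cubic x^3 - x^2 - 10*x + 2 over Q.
Gal(K/Q) = S_3 (symmetric group of order 6)

Compute the discriminant of x^3 + (-1)*x^2 + (-10)*x + (2): Δ = 4360. Since Δ is not a rational square, the Galois group is not contained in A_3; it must be the full S_3 (irreducibility of the cubic rules out anything smaller).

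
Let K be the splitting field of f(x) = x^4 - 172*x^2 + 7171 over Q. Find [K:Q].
[K:Q] = 4

f factors as (x^2 - 101)(x^2 - 71); the splitting field is K = Q(sqrt(101), sqrt(71)). Since 101, 71, and 7171 are all non-squares in Q, the three subfields Q(sqrt(101)), Q(sqrt(71)), Q(sqrt(7171)) are distinct degree-2 extensions, so [K:Q] = 4 (Klein four Galois group).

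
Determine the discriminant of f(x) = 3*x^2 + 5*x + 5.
Δ = -35

For a quadratic a x^2 + b x + c the discriminant is Δ = b^2 - 4ac = (5)^2 - 4*(3)*(5) = 25 - (60) = -35.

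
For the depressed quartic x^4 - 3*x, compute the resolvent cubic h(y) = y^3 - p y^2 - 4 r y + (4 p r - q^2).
h(y) = y^3 - 9

Identify coefficients: p = 0, q = -3, r = 0.
Plug into h(y) = y^3 - p y^2 - 4 r y + (4 p r - q^2):
  h(y) = y^3 - (0) y^2 - 4*(0) y + (4*(0)*(0) - (-3)^2)
       = y^3 + (0) y^2 + (0) y + (-9).
Simplifying: h(y) = y^3 - 9.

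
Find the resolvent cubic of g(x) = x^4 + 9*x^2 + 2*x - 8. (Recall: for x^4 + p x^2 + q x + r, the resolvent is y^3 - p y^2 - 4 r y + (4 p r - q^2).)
h(y) = y^3 - 9*y^2 + 32*y - 292

Identify coefficients: p = 9, q = 2, r = -8.
Plug into h(y) = y^3 - p y^2 - 4 r y + (4 p r - q^2):
  h(y) = y^3 - (9) y^2 - 4*(-8) y + (4*(9)*(-8) - (2)^2)
       = y^3 + (-9) y^2 + (32) y + (-292).
Simplifying: h(y) = y^3 - 9*y^2 + 32*y - 292.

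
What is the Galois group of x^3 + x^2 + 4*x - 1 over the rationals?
Gal(K/Q) = S_3 (symmetric group of order 6)

Compute the discriminant of x^3 + (1)*x^2 + (4)*x + (-1): Δ = -335. Since Δ is not a rational square, the Galois group is not contained in A_3; it must be the full S_3 (irreducibility of the cubic rules out anything smaller).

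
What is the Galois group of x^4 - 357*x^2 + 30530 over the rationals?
Gal(K/Q) = V_4 (Klein four-group, Z/2Z × Z/2Z)

f factors as (x^2 - 215)(x^2 - 142), so the splitting field is K = Q(sqrt(215), sqrt(142)). The elements 215, 142, 30530 are all non-squares in Q, so sqrt(215) and sqrt(142) generate independent quadratic extensions. Thus [K:Q] = 4 and Gal(K/Q) is generated by the two order-2 automorphisms sqrt(215) ↦ -sqrt(215) and sqrt(142) ↦ -sqrt(142), giving V_4.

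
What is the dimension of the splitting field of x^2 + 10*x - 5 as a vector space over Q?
[K:Q] = 2

The discriminant of x^2 + (10)*x + (-5) is b^2 - 4c = 100 - (-20) = 120. Since 120 is not a perfect square in Q, the polynomial is irreducible over Q. Its two roots generate a degree-2 extension, so [K:Q] = 2.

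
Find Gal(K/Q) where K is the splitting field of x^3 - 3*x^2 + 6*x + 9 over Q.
Gal(K/Q) = S_3 (symmetric group of order 6)

Compute the discriminant of x^3 + (-3)*x^2 + (6)*x + (9): Δ = -4671. Since Δ is not a rational square, the Galois group is not contained in A_3; it must be the full S_3 (irreducibility of the cubic rules out anything smaller).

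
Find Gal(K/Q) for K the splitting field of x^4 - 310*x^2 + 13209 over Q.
Gal(K/Q) = V_4 (Klein four-group, Z/2Z × Z/2Z)

f factors as (x^2 - 259)(x^2 - 51), so the splitting field is K = Q(sqrt(259), sqrt(51)). The elements 259, 51, 13209 are all non-squares in Q, so sqrt(259) and sqrt(51) generate independent quadratic extensions. Thus [K:Q] = 4 and Gal(K/Q) is generated by the two order-2 automorphisms sqrt(259) ↦ -sqrt(259) and sqrt(51) ↦ -sqrt(51), giving V_4.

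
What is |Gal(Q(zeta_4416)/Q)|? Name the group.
|Gal(Q(zeta_4416)/Q)| = phi(4416) = 1408; group ≅ (Z/4416Z)^* ≅ Z/2Z × Z/2Z × Z/16Z × Z/22Z

The n-th cyclotomic polynomial Φ_4416(x) is the minimal polynomial of zeta_4416 over Q and has degree phi(4416) = 1408. So Q(zeta_4416) is a degree-1408 Galois extension with Galois group (Z/4416Z)^*. By CRT, (Z/4416Z)^* ≅ (Z/64Z)^* × (Z/3Z)^* × (Z/23Z)^*. Each prime-power unit group is (Z/64Z)^* ≅ Z/2Z × Z/16Z; (Z/3Z)^* ≅ Z/2Z; (Z/23Z)^* ≅ Z/22Z. Hence Gal(Q(zeta_4416)/Q) ≅ Z/2Z × Z/2Z × Z/16Z × Z/22Z.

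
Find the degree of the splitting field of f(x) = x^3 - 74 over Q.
[K:Q] = 6

x^3 - 74 has one real root r = 74^(1/3) and two complex roots r*zeta_3, r*zeta_3^2 where zeta_3 = e^(2*pi*i/3). The splitting field is Q(r, zeta_3). [Q(r):Q] = 3 and [Q(zeta_3):Q] = 2 with gcd = 1, so [Q(r, zeta_3):Q] = 3 * 2 = 6.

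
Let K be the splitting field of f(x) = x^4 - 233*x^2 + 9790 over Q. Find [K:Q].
[K:Q] = 4

f factors as (x^2 - 55)(x^2 - 178); the splitting field is K = Q(sqrt(55), sqrt(178)). Since 55, 178, and 9790 are all non-squares in Q, the three subfields Q(sqrt(55)), Q(sqrt(178)), Q(sqrt(9790)) are distinct degree-2 extensions, so [K:Q] = 4 (Klein four Galois group).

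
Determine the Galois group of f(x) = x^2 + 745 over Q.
Gal(K/Q) = Z/2Z (cyclic of order 2)

x^2 + 745 is irreducible over Q since -745 is not a rational square. The splitting field Q(sqrt(-745)) has degree 2 over Q, and its unique nontrivial automorphism is sqrt(-745) ↦ -sqrt(-745). Hence Gal(Q(sqrt(-745))/Q) = Z/2Z.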